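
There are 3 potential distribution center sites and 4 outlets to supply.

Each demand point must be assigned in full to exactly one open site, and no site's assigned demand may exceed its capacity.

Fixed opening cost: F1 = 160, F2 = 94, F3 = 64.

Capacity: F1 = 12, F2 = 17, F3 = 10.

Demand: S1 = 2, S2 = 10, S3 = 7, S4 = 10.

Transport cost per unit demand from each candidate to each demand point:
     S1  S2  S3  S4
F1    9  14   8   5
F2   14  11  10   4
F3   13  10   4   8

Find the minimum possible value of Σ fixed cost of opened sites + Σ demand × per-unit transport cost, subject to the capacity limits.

Open {F1, F2}; cheapest assignment that respects the capacities:
  F1 (cap 12, load 12): S1, S4 — cost 2×9 + 10×5 = 68
  F2 (cap 17, load 17): S2, S3 — cost 10×11 + 7×10 = 180
  Shipping 248, fixed 254 → total 502.
  Any other capacity-feasible assignment to {F1, F2} ships for at least 248.
Compare {F1, F2, F3}: its best feasible assignment gives total 524.
Every other set of open sites that can feasibly serve all demand totals ≥ 524 even under its best assignment. Minimum: 502.

502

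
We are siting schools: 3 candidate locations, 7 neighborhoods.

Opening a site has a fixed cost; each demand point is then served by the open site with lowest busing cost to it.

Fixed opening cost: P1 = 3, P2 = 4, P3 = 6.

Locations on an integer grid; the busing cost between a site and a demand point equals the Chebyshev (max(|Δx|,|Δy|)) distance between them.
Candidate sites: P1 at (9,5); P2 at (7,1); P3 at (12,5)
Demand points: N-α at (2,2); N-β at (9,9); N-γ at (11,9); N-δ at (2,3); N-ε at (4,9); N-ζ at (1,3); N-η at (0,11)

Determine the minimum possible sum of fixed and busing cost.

45

Open {P1, P2}: assign each demand point to its cheapest open site.
  N-α→P2 5, N-β→P1 4, N-γ→P1 4, N-δ→P2 5, N-ε→P1 5, N-ζ→P2 6, N-η→P1 9
  busing cost 38, fixed 7 → total 45.
Compare {P1}: busing cost 44 + fixed 3 = 47.
Compare {P1, P2, P3}: busing cost 38 + fixed 13 = 51.
Compare {P2, P3}: busing cost 42 + fixed 10 = 52.
All other subsets cost ≥ 47. Minimum total cost: 45.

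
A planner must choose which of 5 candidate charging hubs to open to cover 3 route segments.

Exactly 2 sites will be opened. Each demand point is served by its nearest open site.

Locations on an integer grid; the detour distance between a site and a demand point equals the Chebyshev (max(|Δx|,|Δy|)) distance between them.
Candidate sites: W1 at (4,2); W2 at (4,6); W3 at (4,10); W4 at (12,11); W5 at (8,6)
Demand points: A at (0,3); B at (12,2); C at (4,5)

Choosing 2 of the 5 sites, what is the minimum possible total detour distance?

9

Open {W2, W5}.
  A→W2 4, B→W5 4, C→W2 1  ⇒ total 9.
Compare {W1, W5}: total 11.
Compare {W1, W2}: total 13.
No size-2 selection does better; minimum is 9.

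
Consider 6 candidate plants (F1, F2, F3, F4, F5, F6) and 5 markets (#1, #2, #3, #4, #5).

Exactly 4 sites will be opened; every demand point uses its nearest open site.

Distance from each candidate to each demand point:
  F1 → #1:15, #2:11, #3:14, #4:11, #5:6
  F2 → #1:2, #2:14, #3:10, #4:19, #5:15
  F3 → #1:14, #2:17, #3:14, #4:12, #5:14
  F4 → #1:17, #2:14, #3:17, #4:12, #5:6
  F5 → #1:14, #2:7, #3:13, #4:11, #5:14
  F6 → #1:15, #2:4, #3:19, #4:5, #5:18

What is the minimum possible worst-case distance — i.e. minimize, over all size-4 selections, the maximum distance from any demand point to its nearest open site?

10

Open {F1, F2, F3, F6}.
  Farthest demand point is #3 at distance 10 (to F2); all others are ≤ 10.
With {F1, F2, F4, F6} the worst case is 10.
With {F1, F2, F5, F6} the worst case is 10.
No size-4 selection achieves below 10.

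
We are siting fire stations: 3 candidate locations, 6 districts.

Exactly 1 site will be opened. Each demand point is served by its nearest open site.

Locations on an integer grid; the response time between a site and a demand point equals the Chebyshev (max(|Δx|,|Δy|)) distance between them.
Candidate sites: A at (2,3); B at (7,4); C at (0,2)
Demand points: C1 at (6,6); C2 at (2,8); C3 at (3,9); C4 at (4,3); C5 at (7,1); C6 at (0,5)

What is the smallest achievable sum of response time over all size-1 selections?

Open {A}.
  C1→A 4, C2→A 5, C3→A 6, C4→A 2, C5→A 5, C6→A 2  ⇒ total 24.
Compare {B}: total 25.
Compare {C}: total 33.

24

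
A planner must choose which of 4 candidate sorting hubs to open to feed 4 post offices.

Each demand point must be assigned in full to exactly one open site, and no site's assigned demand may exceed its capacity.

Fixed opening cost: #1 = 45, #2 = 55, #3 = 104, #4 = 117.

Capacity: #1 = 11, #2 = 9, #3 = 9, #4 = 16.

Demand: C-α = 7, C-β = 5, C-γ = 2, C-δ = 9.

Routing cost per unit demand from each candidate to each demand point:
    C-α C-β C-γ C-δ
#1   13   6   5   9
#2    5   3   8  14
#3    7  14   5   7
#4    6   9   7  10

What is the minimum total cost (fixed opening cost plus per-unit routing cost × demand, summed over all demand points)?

Open {#1, #4}; cheapest assignment that respects the capacities:
  #1 (cap 11, load 7): C-β, C-γ — cost 5×6 + 2×5 = 40
  #4 (cap 16, load 16): C-α, C-δ — cost 7×6 + 9×10 = 132
  Shipping 172, fixed 162 → total 334.
  Any other capacity-feasible assignment to {#1, #4} ships for at least 172.
Compare {#2, #4}: its best feasible assignment gives total 335.
Compare {#1, #2, #3}: its best feasible assignment gives total 342.
Every other set of open sites that can feasibly serve all demand totals ≥ 335 even under its best assignment. Minimum: 334.

334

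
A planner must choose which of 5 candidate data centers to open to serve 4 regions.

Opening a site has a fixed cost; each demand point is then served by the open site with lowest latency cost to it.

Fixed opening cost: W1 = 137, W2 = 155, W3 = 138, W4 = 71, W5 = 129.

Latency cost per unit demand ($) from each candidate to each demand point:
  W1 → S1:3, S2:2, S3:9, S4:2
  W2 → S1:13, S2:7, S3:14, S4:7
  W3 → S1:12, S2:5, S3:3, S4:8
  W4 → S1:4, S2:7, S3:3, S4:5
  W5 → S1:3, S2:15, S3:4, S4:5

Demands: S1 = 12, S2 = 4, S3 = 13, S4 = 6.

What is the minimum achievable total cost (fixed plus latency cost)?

Open {W4}: assign each demand point to its cheapest open site.
  S1→W4 12×4=48, S2→W4 4×7=28, S3→W4 13×3=39, S4→W4 6×5=30
  latency cost 145, fixed 71 → total 216.
Compare {W1, W4}: latency cost 95 + fixed 208 = 303.
Compare {W5}: latency cost 178 + fixed 129 = 307.
Compare {W1}: latency cost 173 + fixed 137 = 310.
All other subsets cost ≥ 303. Minimum total cost: 216.

216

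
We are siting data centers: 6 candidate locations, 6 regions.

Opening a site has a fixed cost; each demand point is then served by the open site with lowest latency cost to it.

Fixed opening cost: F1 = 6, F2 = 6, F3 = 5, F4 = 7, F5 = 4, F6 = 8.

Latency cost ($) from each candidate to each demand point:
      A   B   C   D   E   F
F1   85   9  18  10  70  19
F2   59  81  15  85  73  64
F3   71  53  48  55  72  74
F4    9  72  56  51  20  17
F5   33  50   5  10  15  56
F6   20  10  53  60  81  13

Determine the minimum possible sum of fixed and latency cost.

Open {F4, F5, F6}: assign each demand point to its cheapest open site.
  A→F4 9, B→F6 10, C→F5 5, D→F5 10, E→F5 15, F→F6 13
  latency cost 62, fixed 19 → total 81.
Compare {F1, F4, F5}: latency cost 65 + fixed 17 = 82.
Compare {F5, F6}: latency cost 73 + fixed 12 = 85.
Compare {F1, F4, F5, F6}: latency cost 61 + fixed 25 = 86.
All other subsets cost ≥ 82. Minimum total cost: 81.

81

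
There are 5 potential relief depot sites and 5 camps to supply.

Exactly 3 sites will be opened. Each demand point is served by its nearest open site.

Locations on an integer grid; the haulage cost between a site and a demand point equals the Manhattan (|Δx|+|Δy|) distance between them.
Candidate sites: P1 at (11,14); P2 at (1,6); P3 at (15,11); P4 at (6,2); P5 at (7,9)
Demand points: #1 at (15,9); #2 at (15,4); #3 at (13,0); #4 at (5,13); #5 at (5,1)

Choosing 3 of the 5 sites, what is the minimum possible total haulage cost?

26

Open {P3, P4, P5}.
  #1→P3 2, #2→P3 7, #3→P4 9, #4→P5 6, #5→P4 2  ⇒ total 26.
Compare {P1, P3, P4}: total 27.
Compare {P2, P3, P4}: total 31.
No size-3 selection does better; minimum is 26.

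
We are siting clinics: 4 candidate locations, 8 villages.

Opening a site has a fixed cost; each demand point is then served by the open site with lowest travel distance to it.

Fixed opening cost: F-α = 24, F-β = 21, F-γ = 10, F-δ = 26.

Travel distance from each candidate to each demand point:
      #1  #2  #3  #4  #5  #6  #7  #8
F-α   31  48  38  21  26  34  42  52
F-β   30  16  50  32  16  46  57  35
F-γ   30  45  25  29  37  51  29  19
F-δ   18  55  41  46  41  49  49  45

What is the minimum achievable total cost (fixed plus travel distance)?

241

Open {F-β, F-γ}: assign each demand point to its cheapest open site.
  #1→F-β 30, #2→F-β 16, #3→F-γ 25, #4→F-γ 29, #5→F-β 16, #6→F-β 46, #7→F-γ 29, #8→F-γ 19
  travel distance 210, fixed 31 → total 241.
Compare {F-α, F-β, F-γ}: travel distance 190 + fixed 55 = 245.
Compare {F-β, F-γ, F-δ}: travel distance 198 + fixed 57 = 255.
Compare {F-α, F-β, F-γ, F-δ}: travel distance 178 + fixed 81 = 259.
All other subsets cost ≥ 245. Minimum total cost: 241.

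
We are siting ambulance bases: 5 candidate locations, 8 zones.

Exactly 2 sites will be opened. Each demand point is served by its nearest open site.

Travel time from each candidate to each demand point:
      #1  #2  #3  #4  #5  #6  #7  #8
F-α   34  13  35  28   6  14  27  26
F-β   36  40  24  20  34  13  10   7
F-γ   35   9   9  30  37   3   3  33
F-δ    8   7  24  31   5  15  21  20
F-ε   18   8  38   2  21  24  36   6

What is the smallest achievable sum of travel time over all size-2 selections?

Open {F-γ, F-ε}.
  #1→F-ε 18, #2→F-ε 8, #3→F-γ 9, #4→F-ε 2, #5→F-ε 21, #6→F-γ 3, #7→F-γ 3, #8→F-ε 6  ⇒ total 70.
Compare {F-γ, F-δ}: total 85.
Compare {F-δ, F-ε}: total 88.
No size-2 selection does better; minimum is 70.

70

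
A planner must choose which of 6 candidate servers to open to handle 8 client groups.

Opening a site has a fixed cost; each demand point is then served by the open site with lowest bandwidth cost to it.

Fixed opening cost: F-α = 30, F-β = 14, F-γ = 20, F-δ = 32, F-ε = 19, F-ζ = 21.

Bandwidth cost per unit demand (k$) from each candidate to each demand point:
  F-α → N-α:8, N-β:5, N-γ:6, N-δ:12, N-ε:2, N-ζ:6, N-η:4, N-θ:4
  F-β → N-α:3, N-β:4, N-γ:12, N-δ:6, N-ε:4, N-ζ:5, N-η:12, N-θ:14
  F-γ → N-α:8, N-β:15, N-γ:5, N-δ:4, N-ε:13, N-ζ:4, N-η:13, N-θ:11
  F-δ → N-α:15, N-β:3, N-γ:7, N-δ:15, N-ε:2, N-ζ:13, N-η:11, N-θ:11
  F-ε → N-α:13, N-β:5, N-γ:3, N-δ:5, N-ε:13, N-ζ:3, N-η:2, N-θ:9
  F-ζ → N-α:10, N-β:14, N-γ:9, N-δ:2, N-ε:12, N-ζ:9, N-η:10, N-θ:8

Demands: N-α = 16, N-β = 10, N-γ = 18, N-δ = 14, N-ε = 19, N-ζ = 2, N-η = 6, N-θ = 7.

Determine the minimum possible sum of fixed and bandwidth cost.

Open {F-α, F-β, F-ε, F-ζ}: assign each demand point to its cheapest open site.
  N-α→F-β 16×3=48, N-β→F-β 10×4=40, N-γ→F-ε 18×3=54, N-δ→F-ζ 14×2=28, N-ε→F-α 19×2=38, N-ζ→F-ε 2×3=6, N-η→F-ε 6×2=12, N-θ→F-α 7×4=28
  bandwidth cost 254, fixed 84 → total 338.
Compare {F-β, F-δ, F-ε, F-ζ}: bandwidth cost 272 + fixed 86 = 358.
Compare {F-α, F-β, F-γ, F-ε, F-ζ}: bandwidth cost 254 + fixed 104 = 358.
Compare {F-α, F-β, F-ε}: bandwidth cost 296 + fixed 63 = 359.
All other subsets cost ≥ 358. Minimum total cost: 338.

338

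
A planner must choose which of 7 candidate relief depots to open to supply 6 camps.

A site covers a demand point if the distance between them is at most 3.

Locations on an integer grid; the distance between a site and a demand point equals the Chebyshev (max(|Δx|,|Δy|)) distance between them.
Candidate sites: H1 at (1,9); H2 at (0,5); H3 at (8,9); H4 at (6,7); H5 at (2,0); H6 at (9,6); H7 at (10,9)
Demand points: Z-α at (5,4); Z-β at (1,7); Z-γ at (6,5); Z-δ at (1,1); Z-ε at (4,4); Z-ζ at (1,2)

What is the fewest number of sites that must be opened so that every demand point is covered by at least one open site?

Coverage sets (demand points within 3 of each site):
  H1: {Z-β}
  H2: {Z-β, Z-ζ}
  H3: {}
  H4: {Z-α, Z-γ, Z-ε}
  H5: {Z-δ, Z-ζ}
  H6: {Z-γ}
  H7: {}
No 2 sites suffice: every size-2 union leaves at least one demand point uncovered.
But {H1, H4, H5} covers everything, so the minimum is 3.

3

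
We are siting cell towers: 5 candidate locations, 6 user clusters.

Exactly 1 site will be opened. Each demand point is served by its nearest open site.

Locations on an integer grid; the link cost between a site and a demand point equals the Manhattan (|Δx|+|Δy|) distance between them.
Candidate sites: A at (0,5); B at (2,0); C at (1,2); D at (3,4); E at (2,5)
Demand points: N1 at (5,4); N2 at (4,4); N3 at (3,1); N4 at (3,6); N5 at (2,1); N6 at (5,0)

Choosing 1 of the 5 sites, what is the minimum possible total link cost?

18

Open {D}.
  N1→D 2, N2→D 1, N3→D 3, N4→D 2, N5→D 4, N6→D 6  ⇒ total 18.
Compare {B}: total 26.
Compare {E}: total 26.
No size-1 selection does better; minimum is 18.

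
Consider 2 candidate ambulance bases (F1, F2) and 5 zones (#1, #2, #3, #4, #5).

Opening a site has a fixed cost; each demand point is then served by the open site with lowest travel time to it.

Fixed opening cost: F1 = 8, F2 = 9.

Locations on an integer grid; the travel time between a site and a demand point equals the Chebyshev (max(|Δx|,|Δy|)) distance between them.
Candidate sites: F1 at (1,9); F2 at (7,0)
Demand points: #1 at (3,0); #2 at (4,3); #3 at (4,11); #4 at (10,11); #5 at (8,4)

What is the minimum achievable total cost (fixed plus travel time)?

Open {F1, F2}: assign each demand point to its cheapest open site.
  #1→F2 4, #2→F2 3, #3→F1 3, #4→F1 9, #5→F2 4
  travel time 23, fixed 17 → total 40.
Compare {F1}: travel time 34 + fixed 8 = 42.
Compare {F2}: travel time 33 + fixed 9 = 42.

40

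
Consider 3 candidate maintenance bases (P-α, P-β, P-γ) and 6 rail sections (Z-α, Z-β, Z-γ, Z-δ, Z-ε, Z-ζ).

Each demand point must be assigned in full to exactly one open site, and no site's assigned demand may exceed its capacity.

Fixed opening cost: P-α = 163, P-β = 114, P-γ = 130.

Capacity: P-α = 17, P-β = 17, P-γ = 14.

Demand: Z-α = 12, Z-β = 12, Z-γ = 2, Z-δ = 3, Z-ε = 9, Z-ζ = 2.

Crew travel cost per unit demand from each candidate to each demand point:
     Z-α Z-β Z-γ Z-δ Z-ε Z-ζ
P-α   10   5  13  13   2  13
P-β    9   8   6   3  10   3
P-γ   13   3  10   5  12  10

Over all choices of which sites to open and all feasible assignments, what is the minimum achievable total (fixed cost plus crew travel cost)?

Open {P-α, P-β, P-γ}; cheapest assignment that respects the capacities:
  P-α (cap 17, load 9): Z-ε — cost 9×2 = 18
  P-β (cap 17, load 17): Z-α, Z-δ, Z-ζ — cost 12×9 + 3×3 + 2×3 = 123
  P-γ (cap 14, load 14): Z-β, Z-γ — cost 12×3 + 2×10 = 56
  Shipping 197, fixed 407 → total 604.
  Any other capacity-feasible assignment to {P-α, P-β, P-γ} ships for at least 197.
Total demand is 40 and no other set of sites has combined capacity ≥ 40, so {P-α, P-β, P-γ} is the only feasible choice of open sites. Minimum: 604.

604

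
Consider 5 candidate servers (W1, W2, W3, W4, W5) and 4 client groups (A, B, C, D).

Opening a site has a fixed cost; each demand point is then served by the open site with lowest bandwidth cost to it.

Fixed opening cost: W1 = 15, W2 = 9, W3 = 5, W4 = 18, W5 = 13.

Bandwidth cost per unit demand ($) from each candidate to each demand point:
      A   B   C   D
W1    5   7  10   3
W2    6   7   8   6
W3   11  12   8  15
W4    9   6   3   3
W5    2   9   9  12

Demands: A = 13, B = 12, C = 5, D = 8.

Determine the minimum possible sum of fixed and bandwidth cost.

Open {W4, W5}: assign each demand point to its cheapest open site.
  A→W5 13×2=26, B→W4 12×6=72, C→W4 5×3=15, D→W4 8×3=24
  bandwidth cost 137, fixed 31 → total 168.
Compare {W3, W4, W5}: bandwidth cost 137 + fixed 36 = 173.
Compare {W2, W4, W5}: bandwidth cost 137 + fixed 40 = 177.
Compare {W2, W3, W4, W5}: bandwidth cost 137 + fixed 45 = 182.
All other subsets cost ≥ 173. Minimum total cost: 168.

168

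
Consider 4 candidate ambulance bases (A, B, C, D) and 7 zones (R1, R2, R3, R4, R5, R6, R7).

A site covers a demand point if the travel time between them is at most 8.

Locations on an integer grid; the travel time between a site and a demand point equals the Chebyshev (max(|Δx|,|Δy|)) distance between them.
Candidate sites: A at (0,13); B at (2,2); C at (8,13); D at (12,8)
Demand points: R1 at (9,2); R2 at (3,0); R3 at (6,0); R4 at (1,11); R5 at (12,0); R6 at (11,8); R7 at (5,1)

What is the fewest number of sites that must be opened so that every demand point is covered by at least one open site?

Coverage sets (demand points within 8 of each site):
  A: {R4}
  B: {R1, R2, R3, R7}
  C: {R4, R6}
  D: {R1, R3, R5, R6, R7}
No 2 sites suffice: every size-2 union leaves at least one demand point uncovered.
But {A, B, D} covers everything, so the minimum is 3.

3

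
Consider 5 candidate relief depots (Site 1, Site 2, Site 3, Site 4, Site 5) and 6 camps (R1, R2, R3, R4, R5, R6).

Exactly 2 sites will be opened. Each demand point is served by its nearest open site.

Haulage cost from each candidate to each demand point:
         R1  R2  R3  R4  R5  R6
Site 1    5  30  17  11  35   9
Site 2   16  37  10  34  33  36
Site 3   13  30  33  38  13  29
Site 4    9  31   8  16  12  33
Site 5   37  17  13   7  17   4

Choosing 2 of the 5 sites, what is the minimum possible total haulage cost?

57

Open {Site 4, Site 5}.
  R1→Site 4 9, R2→Site 5 17, R3→Site 4 8, R4→Site 5 7, R5→Site 4 12, R6→Site 5 4  ⇒ total 57.
Compare {Site 1, Site 5}: total 63.
Compare {Site 3, Site 5}: total 67.
No size-2 selection does better; minimum is 57.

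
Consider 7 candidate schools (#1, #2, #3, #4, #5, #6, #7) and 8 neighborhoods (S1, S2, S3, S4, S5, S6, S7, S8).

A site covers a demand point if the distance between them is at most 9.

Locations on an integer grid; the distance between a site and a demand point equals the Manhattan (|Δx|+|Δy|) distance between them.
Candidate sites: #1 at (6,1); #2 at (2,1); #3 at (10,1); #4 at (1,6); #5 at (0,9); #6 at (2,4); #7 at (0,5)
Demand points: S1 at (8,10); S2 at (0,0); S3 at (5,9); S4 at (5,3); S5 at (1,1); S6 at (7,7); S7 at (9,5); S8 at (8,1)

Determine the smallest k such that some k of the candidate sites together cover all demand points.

2

Coverage sets (demand points within 9 of each site):
  #1: {S2, S3, S4, S5, S6, S7, S8}
  #2: {S2, S4, S5, S8}
  #3: {S4, S5, S6, S7, S8}
  #4: {S2, S3, S4, S5, S6, S7}
  #5: {S1, S2, S3, S5, S6}
  #6: {S2, S3, S4, S5, S6, S7, S8}
  #7: {S2, S3, S4, S5, S6, S7}
No single site covers all 8 demand points.
But {#1, #5} covers everything, so the minimum is 2.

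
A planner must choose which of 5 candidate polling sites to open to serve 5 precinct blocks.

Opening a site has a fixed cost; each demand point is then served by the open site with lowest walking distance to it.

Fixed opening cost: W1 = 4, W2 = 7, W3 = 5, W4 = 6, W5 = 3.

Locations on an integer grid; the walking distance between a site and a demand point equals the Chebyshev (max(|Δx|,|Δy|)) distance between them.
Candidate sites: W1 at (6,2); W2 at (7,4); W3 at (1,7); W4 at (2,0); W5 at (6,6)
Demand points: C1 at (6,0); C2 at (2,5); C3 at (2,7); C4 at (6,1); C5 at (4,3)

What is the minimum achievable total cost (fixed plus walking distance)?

17

Open {W1, W3}: assign each demand point to its cheapest open site.
  C1→W1 2, C2→W3 2, C3→W3 1, C4→W1 1, C5→W1 2
  walking distance 8, fixed 9 → total 17.
Compare {W1}: walking distance 14 + fixed 4 = 18.
Compare {W1, W5}: walking distance 13 + fixed 7 = 20.
Compare {W1, W3, W5}: walking distance 8 + fixed 12 = 20.
All other subsets cost ≥ 18. Minimum total cost: 17.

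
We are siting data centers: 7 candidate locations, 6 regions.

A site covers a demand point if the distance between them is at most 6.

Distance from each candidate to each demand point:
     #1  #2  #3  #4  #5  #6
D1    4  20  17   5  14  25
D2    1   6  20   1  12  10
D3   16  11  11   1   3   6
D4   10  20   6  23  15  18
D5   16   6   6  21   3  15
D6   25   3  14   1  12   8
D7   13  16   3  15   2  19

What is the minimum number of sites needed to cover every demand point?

3

Coverage sets (demand points within 6 of each site):
  D1: {#1, #4}
  D2: {#1, #2, #4}
  D3: {#4, #5, #6}
  D4: {#3}
  D5: {#2, #3, #5}
  D6: {#2, #4}
  D7: {#3, #5}
No 2 sites suffice: every size-2 union leaves at least one demand point uncovered.
But {D1, D3, D5} covers everything, so the minimum is 3.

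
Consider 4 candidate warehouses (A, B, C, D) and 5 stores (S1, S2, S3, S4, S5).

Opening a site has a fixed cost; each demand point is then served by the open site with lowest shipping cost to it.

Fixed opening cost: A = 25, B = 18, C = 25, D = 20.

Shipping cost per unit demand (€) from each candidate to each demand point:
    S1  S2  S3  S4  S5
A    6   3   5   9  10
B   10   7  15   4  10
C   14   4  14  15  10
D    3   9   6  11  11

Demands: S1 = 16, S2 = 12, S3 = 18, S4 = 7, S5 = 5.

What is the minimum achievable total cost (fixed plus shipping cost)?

315

Open {A, B, D}: assign each demand point to its cheapest open site.
  S1→D 16×3=48, S2→A 12×3=36, S3→A 18×5=90, S4→B 7×4=28, S5→A 5×10=50
  shipping cost 252, fixed 63 → total 315.
Compare {A, D}: shipping cost 287 + fixed 45 = 332.
Compare {A, B, C, D}: shipping cost 252 + fixed 88 = 340.
Compare {A, B}: shipping cost 300 + fixed 43 = 343.
All other subsets cost ≥ 332. Minimum total cost: 315.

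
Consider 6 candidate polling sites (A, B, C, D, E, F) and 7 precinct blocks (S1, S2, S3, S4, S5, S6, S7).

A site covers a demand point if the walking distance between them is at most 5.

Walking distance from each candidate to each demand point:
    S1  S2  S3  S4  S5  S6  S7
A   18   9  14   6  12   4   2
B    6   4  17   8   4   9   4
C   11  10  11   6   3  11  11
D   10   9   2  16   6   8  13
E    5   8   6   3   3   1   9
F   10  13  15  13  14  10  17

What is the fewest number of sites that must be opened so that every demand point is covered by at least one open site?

Coverage sets (demand points within 5 of each site):
  A: {S6, S7}
  B: {S2, S5, S7}
  C: {S5}
  D: {S3}
  E: {S1, S4, S5, S6}
  F: {}
No 2 sites suffice: every size-2 union leaves at least one demand point uncovered.
But {B, D, E} covers everything, so the minimum is 3.

3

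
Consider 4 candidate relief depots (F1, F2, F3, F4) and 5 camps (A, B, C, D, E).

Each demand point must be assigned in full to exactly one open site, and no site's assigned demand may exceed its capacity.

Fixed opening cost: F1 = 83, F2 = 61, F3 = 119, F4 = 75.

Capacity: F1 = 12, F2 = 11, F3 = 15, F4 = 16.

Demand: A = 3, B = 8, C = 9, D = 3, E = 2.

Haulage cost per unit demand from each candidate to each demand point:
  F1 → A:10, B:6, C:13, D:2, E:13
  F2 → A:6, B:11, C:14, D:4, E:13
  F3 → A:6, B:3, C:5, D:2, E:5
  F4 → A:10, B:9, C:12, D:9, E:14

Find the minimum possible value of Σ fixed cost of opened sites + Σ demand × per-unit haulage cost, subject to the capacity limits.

Open {F1, F3}; cheapest assignment that respects the capacities:
  F1 (cap 12, load 11): B, D — cost 8×6 + 3×2 = 54
  F3 (cap 15, load 14): A, C, E — cost 3×6 + 9×5 + 2×5 = 73
  Shipping 127, fixed 202 → total 329.
  Any other capacity-feasible assignment to {F1, F3} ships for at least 127.
Compare {F2, F3}: its best feasible assignment gives total 347.
Compare {F3, F4}: its best feasible assignment gives total 357.
Every other set of open sites that can feasibly serve all demand totals ≥ 347 even under its best assignment. Minimum: 329.

329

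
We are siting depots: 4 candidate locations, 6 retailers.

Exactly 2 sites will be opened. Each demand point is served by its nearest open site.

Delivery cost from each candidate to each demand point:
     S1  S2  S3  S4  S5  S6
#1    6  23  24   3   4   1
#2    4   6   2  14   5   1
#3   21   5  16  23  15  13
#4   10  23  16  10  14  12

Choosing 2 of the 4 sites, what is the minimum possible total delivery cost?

20

Open {#1, #2}.
  S1→#2 4, S2→#2 6, S3→#2 2, S4→#1 3, S5→#1 4, S6→#1 1  ⇒ total 20.
Compare {#2, #4}: total 28.
Compare {#2, #3}: total 31.
No size-2 selection does better; minimum is 20.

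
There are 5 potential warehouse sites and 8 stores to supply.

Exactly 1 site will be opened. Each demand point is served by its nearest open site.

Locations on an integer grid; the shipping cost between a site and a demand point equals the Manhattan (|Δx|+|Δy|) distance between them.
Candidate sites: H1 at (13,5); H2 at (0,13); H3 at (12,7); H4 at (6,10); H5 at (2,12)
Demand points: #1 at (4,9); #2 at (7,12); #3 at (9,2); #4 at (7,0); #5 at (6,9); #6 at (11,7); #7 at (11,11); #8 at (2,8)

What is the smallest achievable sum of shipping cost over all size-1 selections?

Open {H4}.
  #1→H4 3, #2→H4 3, #3→H4 11, #4→H4 11, #5→H4 1, #6→H4 8, #7→H4 6, #8→H4 6  ⇒ total 49.
Compare {H3}: total 65.
Compare {H5}: total 79.
No size-1 selection does better; minimum is 49.

49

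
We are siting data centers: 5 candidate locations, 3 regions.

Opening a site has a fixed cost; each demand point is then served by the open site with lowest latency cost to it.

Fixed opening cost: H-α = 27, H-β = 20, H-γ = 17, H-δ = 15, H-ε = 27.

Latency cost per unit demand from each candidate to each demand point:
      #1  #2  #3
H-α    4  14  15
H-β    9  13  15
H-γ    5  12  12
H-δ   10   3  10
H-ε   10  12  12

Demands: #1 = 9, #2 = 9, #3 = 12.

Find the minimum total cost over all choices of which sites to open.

Open {H-γ, H-δ}: assign each demand point to its cheapest open site.
  #1→H-γ 9×5=45, #2→H-δ 9×3=27, #3→H-δ 12×10=120
  latency cost 192, fixed 32 → total 224.
Compare {H-α, H-δ}: latency cost 183 + fixed 42 = 225.
Compare {H-α, H-γ, H-δ}: latency cost 183 + fixed 59 = 242.
Compare {H-β, H-γ, H-δ}: latency cost 192 + fixed 52 = 244.
All other subsets cost ≥ 225. Minimum total cost: 224.

224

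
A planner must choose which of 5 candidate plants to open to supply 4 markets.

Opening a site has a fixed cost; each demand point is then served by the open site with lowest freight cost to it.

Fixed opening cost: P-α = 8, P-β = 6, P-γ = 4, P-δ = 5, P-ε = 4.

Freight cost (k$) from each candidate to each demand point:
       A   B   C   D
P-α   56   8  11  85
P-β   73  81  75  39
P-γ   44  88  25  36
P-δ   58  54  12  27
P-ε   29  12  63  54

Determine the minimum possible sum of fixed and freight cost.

89

Open {P-δ, P-ε}: assign each demand point to its cheapest open site.
  A→P-ε 29, B→P-ε 12, C→P-δ 12, D→P-δ 27
  freight cost 80, fixed 9 → total 89.
Compare {P-α, P-δ, P-ε}: freight cost 75 + fixed 17 = 92.
Compare {P-γ, P-δ, P-ε}: freight cost 80 + fixed 13 = 93.
Compare {P-β, P-δ, P-ε}: freight cost 80 + fixed 15 = 95.
All other subsets cost ≥ 92. Minimum total cost: 89.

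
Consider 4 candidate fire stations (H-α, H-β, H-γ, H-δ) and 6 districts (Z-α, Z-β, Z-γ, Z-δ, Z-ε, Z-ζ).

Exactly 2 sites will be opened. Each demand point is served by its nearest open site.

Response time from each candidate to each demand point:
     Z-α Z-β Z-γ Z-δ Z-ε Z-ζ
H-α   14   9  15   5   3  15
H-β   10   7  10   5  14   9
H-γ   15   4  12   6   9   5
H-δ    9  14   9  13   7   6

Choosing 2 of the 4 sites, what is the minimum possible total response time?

40

Open {H-γ, H-δ}.
  Z-α→H-δ 9, Z-β→H-γ 4, Z-γ→H-δ 9, Z-δ→H-γ 6, Z-ε→H-δ 7, Z-ζ→H-γ 5  ⇒ total 40.
Compare {H-α, H-δ}: total 41.
Compare {H-α, H-γ}: total 43.
No size-2 selection does better; minimum is 40.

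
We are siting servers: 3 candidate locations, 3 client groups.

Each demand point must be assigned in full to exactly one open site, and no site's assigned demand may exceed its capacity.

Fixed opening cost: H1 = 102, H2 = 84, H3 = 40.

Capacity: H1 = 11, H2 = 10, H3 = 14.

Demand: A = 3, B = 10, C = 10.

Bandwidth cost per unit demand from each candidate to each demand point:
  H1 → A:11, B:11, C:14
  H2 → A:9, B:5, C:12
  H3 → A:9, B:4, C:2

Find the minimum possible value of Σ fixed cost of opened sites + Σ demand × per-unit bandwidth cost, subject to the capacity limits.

221

Open {H2, H3}; cheapest assignment that respects the capacities:
  H2 (cap 10, load 10): B — cost 10×5 = 50
  H3 (cap 14, load 13): A, C — cost 3×9 + 10×2 = 47
  Shipping 97, fixed 124 → total 221.
  Any other capacity-feasible assignment to {H2, H3} ships for at least 97.
Compare {H1, H3}: its best feasible assignment gives total 299.
Compare {H1, H2, H3}: its best feasible assignment gives total 323.
Every other set of open sites that can feasibly serve all demand totals ≥ 299 even under its best assignment. Minimum: 221.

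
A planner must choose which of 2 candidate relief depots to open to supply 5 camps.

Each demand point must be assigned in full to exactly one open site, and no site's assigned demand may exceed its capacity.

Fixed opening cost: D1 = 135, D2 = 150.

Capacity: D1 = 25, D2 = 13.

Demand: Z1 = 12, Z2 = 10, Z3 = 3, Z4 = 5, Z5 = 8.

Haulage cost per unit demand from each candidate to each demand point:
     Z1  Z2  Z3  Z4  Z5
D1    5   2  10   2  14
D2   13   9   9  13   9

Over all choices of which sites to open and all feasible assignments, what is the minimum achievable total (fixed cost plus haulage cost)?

Open {D1, D2}; cheapest assignment that respects the capacities:
  D1 (cap 25, load 25): Z1, Z2, Z3 — cost 12×5 + 10×2 + 3×10 = 110
  D2 (cap 13, load 13): Z4, Z5 — cost 5×13 + 8×9 = 137
  Shipping 247, fixed 285 → total 532.
  Any other capacity-feasible assignment to {D1, D2} ships for at least 247.
Total demand is 38 and no other set of sites has combined capacity ≥ 38, so {D1, D2} is the only feasible choice of open sites. Minimum: 532.

532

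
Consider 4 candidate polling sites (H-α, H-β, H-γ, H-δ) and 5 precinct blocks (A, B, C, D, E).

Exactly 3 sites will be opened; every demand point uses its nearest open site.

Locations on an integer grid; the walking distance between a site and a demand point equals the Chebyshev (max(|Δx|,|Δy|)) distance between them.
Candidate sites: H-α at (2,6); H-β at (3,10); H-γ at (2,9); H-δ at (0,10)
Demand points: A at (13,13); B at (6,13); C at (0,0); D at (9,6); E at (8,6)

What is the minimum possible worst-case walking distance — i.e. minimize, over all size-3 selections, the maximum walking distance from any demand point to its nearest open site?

Open {H-α, H-β, H-γ}.
  Farthest demand point is A at walking distance 10 (to H-β); all others are ≤ 10.
With {H-α, H-β, H-δ} the worst case is 10.
With {H-β, H-γ, H-δ} the worst case is 10.
No size-3 selection achieves below 10.

10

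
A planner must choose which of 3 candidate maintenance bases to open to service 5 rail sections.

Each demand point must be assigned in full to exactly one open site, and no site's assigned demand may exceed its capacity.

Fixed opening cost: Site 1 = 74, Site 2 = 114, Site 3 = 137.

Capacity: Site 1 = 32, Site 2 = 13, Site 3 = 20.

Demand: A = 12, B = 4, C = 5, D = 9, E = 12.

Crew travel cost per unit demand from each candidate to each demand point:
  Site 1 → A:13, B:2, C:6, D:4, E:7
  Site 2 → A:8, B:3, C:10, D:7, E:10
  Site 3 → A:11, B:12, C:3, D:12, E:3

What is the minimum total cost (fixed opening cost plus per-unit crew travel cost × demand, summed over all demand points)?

Open {Site 1, Site 2}; cheapest assignment that respects the capacities:
  Site 1 (cap 32, load 30): B, C, D, E — cost 4×2 + 5×6 + 9×4 + 12×7 = 158
  Site 2 (cap 13, load 12): A — cost 12×8 = 96
  Shipping 254, fixed 188 → total 442.
  Any other capacity-feasible assignment to {Site 1, Site 2} ships for at least 254.
Compare {Site 1, Site 3}: its best feasible assignment gives total 462.
Compare {Site 1, Site 2, Site 3}: its best feasible assignment gives total 516.
Every other set of open sites that can feasibly serve all demand totals ≥ 462 even under its best assignment. Minimum: 442.

442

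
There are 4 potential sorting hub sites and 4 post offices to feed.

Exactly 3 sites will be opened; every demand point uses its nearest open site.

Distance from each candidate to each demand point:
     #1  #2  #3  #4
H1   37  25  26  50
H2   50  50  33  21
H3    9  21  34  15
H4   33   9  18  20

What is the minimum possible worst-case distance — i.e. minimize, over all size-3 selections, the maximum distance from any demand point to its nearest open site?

Open {H1, H3, H4}.
  Farthest demand point is #3 at distance 18 (to H4); all others are ≤ 18.
With {H2, H3, H4} the worst case is 18.
With {H1, H2, H3} the worst case is 26.
No size-3 selection achieves below 18.

18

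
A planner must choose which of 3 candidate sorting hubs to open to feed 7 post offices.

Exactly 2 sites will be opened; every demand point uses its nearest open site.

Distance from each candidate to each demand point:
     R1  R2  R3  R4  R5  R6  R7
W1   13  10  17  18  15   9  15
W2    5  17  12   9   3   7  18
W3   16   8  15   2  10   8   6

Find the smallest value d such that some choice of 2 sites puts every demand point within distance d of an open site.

Open {W2, W3}.
  Farthest demand point is R3 at distance 12 (to W2); all others are ≤ 12.
With {W1, W2} the worst case is 15.
With {W1, W3} the worst case is 15.
No size-2 selection achieves below 12.

12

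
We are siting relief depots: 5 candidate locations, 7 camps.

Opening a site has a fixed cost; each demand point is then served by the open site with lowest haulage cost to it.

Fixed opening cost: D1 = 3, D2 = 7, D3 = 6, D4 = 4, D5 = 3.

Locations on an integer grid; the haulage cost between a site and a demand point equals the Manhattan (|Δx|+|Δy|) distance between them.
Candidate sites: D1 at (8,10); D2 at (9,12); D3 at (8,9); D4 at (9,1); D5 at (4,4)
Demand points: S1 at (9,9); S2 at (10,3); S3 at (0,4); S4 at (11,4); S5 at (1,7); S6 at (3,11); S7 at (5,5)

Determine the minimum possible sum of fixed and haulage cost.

38

Open {D1, D4, D5}: assign each demand point to its cheapest open site.
  S1→D1 2, S2→D4 3, S3→D5 4, S4→D4 5, S5→D5 6, S6→D1 6, S7→D5 2
  haulage cost 28, fixed 10 → total 38.
Compare {D1, D5}: haulage cost 34 + fixed 6 = 40.
Compare {D3, D4, D5}: haulage cost 28 + fixed 13 = 41.
Compare {D3, D5}: haulage cost 34 + fixed 9 = 43.
All other subsets cost ≥ 40. Minimum total cost: 38.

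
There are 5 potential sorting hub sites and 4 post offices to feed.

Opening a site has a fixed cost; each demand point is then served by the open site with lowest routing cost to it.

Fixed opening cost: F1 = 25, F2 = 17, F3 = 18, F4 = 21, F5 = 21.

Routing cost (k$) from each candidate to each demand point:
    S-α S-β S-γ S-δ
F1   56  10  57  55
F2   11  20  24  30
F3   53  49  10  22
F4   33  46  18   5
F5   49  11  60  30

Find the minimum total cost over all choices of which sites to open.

Open {F2, F4}: assign each demand point to its cheapest open site.
  S-α→F2 11, S-β→F2 20, S-γ→F4 18, S-δ→F4 5
  routing cost 54, fixed 38 → total 92.
Compare {F2, F3}: routing cost 63 + fixed 35 = 98.
Compare {F2}: routing cost 85 + fixed 17 = 102.
Compare {F2, F3, F4}: routing cost 46 + fixed 56 = 102.
All other subsets cost ≥ 98. Minimum total cost: 92.

92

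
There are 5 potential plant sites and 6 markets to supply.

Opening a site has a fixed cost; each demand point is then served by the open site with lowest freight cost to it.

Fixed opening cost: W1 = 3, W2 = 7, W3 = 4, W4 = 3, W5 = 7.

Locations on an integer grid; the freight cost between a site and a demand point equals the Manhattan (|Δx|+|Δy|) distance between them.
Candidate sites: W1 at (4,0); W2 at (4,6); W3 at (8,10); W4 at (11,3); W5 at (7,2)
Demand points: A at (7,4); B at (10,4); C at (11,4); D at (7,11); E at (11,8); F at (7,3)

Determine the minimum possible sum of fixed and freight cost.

26

Open {W3, W4}: assign each demand point to its cheapest open site.
  A→W4 5, B→W4 2, C→W4 1, D→W3 2, E→W3 5, F→W4 4
  freight cost 19, fixed 7 → total 26.
Compare {W3, W4, W5}: freight cost 13 + fixed 14 = 27.
Compare {W1, W3, W4}: freight cost 19 + fixed 10 = 29.
Compare {W4, W5}: freight cost 20 + fixed 10 = 30.
All other subsets cost ≥ 27. Minimum total cost: 26.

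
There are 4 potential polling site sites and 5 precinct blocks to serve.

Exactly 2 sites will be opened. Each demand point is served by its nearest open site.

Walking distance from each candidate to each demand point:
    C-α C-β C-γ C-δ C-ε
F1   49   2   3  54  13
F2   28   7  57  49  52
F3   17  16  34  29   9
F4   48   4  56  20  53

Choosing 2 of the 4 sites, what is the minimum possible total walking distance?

60

Open {F1, F3}.
  C-α→F3 17, C-β→F1 2, C-γ→F1 3, C-δ→F3 29, C-ε→F3 9  ⇒ total 60.
Compare {F3, F4}: total 84.
Compare {F1, F4}: total 86.
No size-2 selection does better; minimum is 60.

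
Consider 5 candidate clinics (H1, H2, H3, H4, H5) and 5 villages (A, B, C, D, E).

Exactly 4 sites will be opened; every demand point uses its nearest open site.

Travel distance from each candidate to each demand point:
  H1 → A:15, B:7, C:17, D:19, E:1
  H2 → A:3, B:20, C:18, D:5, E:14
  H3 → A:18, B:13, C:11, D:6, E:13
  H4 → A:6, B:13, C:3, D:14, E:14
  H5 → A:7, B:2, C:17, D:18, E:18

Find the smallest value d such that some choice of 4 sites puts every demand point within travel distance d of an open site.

Open {H1, H2, H4, H5}.
  Farthest demand point is D at travel distance 5 (to H2); all others are ≤ 5.
With {H1, H3, H4, H5} the worst case is 6.
With {H1, H2, H3, H4} the worst case is 7.
No size-4 selection achieves below 5.

5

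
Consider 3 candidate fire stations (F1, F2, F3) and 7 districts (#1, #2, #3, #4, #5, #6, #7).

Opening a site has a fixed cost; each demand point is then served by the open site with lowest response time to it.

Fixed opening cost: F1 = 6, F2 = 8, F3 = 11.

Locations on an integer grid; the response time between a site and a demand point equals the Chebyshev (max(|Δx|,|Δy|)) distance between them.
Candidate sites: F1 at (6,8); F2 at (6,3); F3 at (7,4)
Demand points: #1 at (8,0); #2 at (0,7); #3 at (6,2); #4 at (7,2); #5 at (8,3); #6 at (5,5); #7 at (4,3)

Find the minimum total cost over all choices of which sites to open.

Open {F2}: assign each demand point to its cheapest open site.
  #1→F2 3, #2→F2 6, #3→F2 1, #4→F2 1, #5→F2 2, #6→F2 2, #7→F2 2
  response time 17, fixed 8 → total 25.
Compare {F1, F2}: response time 17 + fixed 14 = 31.
Compare {F3}: response time 21 + fixed 11 = 32.
Compare {F2, F3}: response time 16 + fixed 19 = 35.
All other subsets cost ≥ 31. Minimum total cost: 25.

25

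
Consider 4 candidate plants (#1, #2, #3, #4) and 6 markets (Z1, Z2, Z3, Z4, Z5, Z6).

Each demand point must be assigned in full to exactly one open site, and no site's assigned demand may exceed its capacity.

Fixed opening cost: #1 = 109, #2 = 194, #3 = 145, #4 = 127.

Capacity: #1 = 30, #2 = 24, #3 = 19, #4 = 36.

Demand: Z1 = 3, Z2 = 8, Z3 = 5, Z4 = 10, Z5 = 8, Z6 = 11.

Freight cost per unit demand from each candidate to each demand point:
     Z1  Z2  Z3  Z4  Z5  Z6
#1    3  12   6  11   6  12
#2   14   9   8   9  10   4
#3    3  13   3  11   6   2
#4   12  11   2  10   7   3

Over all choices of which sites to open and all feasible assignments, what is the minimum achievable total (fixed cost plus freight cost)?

524

Open {#1, #4}; cheapest assignment that respects the capacities:
  #1 (cap 30, load 11): Z1, Z5 — cost 3×3 + 8×6 = 57
  #4 (cap 36, load 34): Z2, Z3, Z4, Z6 — cost 8×11 + 5×2 + 10×10 + 11×3 = 231
  Shipping 288, fixed 236 → total 524.
  Any other capacity-feasible assignment to {#1, #4} ships for at least 288.
Compare {#1, #3}: its best feasible assignment gives total 554.
Compare {#3, #4}: its best feasible assignment gives total 557.
Every other set of open sites that can feasibly serve all demand totals ≥ 554 even under its best assignment. Minimum: 524.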